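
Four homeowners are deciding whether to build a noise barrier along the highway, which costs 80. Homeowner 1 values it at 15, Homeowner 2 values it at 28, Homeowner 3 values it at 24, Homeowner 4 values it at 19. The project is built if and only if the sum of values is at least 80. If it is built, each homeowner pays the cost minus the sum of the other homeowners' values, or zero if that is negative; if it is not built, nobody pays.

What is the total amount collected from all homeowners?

62

Total value 86 ≥ cost 80, so it is built.
Homeowner 1: others sum to 71; max(0, 80 - 71) = 9.
Homeowner 2: others sum to 58; max(0, 80 - 58) = 22.
Homeowner 3: others sum to 62; max(0, 80 - 62) = 18.
Homeowner 4: others sum to 67; max(0, 80 - 67) = 13.
Total collected = 9 + 22 + 18 + 13 = 62.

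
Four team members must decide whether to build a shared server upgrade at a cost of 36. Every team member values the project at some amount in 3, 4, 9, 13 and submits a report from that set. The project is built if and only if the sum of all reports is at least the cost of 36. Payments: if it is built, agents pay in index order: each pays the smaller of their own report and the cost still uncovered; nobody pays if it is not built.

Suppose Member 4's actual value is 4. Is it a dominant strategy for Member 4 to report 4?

Yes

Check each profile of the others' reports and compare truth against every alternative report.
Others report (13, 13, 13): truth gives 4, best alternative gives 4.
Others report (9, 13, 13): truth gives 3, best alternative gives 3.
Others report (13, 9, 13): truth gives 3, best alternative gives 3.
Others report (13, 13, 9): truth gives 3, best alternative gives 3.
Others report (3, 3, 3): truth gives 0, best alternative gives 0.
Others report (3, 3, 4): truth gives 0, best alternative gives 0.
(Remaining 58 profiles checked similarly; truth is weakly best in each.)
In every case the truthful report is at least as good as any alternative, so it is a dominant strategy.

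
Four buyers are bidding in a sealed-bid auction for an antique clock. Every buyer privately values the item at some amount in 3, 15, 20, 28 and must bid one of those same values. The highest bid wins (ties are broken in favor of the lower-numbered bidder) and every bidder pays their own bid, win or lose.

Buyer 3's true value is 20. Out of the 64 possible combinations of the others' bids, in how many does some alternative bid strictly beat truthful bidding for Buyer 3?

54

Others bid (3, 3, 3): truth gives 0; bid 15 gives 5 > 0. Violating.
Others bid (3, 3, 15): truth gives 0; bid 15 gives 5 > 0. Violating.
Others bid (3, 3, 28): truth gives -20; bid 3 gives -3 > -20. Violating.
Others bid (3, 15, 28): truth gives -20; bid 3 gives -3 > -20. Violating.
Others bid (3, 3, 20): truth gives 0; no alternative beats it.
Others bid (3, 15, 3): truth gives 0; no alternative beats it.
(Checking all 64 profiles: 54 have a profitable deviation, 10 do not.)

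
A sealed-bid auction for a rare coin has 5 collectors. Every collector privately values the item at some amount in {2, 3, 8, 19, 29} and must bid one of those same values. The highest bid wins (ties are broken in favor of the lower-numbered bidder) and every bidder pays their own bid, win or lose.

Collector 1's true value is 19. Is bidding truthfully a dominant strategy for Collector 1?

Consider the case where Collector 2 bids 2, Collector 3 bids 2, Collector 4 bids 2 and Collector 5 bids 2.
Truthful bid 19: wins, pays 19, utility 19 - 19 = 0.
Bid 2 instead: wins, pays 2, utility 19 - 2 = 17.
Since 17 > 0, bidding 2 is strictly better here, so truthful bidding is not dominant.

No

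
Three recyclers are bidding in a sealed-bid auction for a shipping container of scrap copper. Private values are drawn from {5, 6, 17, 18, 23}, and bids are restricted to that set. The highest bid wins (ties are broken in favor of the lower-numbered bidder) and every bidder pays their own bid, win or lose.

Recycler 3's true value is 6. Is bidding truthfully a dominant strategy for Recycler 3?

No

Consider the case where Recycler 1 bids 5 and Recycler 2 bids 6.
Truthful bid 6: loses but pays 6, utility -6.
Bid 5 instead: loses but pays 5, utility -5.
Since -5 > -6, bidding 5 is strictly better here, so truthful bidding is not dominant.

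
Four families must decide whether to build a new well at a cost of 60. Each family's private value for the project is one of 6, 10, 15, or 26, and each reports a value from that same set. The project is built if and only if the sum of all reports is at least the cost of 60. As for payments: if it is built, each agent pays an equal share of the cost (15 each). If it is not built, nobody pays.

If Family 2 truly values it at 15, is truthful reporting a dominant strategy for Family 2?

Yes

Check each profile of the others' reports and compare truth against every alternative report.
Others report (6, 6, 6): truth gives 0, best alternative gives 0.
Others report (6, 6, 10): truth gives 0, best alternative gives 0.
Others report (6, 6, 15): truth gives 0, best alternative gives 0.
Others report (6, 6, 26): truth gives 0, best alternative gives 0.
Others report (6, 10, 6): truth gives 0, best alternative gives 0.
Others report (6, 10, 10): truth gives 0, best alternative gives 0.
(Remaining 58 profiles checked similarly; truth is weakly best in each.)
In every case the truthful report is at least as good as any alternative, so it is a dominant strategy.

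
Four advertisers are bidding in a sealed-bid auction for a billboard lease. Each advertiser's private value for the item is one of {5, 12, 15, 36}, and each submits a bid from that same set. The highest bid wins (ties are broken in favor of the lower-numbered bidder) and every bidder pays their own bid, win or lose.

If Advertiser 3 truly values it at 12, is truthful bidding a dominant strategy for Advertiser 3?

No

Consider the case where Advertiser 1 bids 5, Advertiser 2 bids 5 and Advertiser 4 bids 15.
Truthful bid 12: loses but pays 12, utility -12.
Bid 5 instead: loses but pays 5, utility -5.
Since -5 > -12, bidding 5 is strictly better here, so truthful bidding is not dominant.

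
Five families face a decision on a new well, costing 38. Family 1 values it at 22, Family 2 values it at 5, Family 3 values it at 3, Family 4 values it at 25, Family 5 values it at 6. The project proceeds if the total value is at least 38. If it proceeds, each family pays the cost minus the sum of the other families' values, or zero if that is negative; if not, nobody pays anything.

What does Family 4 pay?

2

Total value 61 ≥ cost 38, so the project is built.
The other families' values sum to 36.
Cost minus that sum is 38 - 36 = 2.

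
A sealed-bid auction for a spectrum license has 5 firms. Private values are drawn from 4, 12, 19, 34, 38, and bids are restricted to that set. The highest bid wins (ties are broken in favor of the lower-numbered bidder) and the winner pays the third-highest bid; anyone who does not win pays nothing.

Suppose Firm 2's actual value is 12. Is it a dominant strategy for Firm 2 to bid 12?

No

Consider the case where Firm 1 bids 4, Firm 3 bids 4, Firm 4 bids 4 and Firm 5 bids 19.
Truthful bid 12: loses, pays 0, utility 0.
Bid 19 instead: wins, pays 4, utility 12 - 4 = 8.
Since 8 > 0, bidding 19 is strictly better here, so truthful bidding is not dominant.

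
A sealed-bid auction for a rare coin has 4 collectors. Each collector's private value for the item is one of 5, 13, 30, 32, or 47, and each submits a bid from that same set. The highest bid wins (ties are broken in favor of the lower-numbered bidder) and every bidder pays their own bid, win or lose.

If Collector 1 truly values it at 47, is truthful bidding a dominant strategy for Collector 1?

No

Consider the case where Collector 2 bids 5, Collector 3 bids 5 and Collector 4 bids 5.
Truthful bid 47: wins, pays 47, utility 47 - 47 = 0.
Bid 5 instead: wins, pays 5, utility 47 - 5 = 42.
Since 42 > 0, bidding 5 is strictly better here, so truthful bidding is not dominant.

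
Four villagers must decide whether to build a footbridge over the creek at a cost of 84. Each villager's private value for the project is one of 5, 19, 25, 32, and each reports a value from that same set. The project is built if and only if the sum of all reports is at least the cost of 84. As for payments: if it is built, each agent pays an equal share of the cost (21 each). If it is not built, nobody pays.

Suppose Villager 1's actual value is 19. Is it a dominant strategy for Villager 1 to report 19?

No

Consider the case where Villager 2 reports 5, Villager 3 reports 32 and Villager 4 reports 32.
Truthful report 19: project built, pays 21, utility 19 - 21 = -2.
Report 5 instead: project not built, utility 0.
Since 0 > -2, reporting 5 is strictly better here, so truthful reporting is not dominant.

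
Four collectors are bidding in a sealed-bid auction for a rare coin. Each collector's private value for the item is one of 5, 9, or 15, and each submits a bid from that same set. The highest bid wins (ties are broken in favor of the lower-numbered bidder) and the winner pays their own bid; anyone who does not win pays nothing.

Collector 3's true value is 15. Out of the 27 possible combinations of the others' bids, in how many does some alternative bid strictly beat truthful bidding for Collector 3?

Others bid (5, 5, 5): truth gives 0; bid 9 gives 6 > 0. Violating.
Others bid (5, 5, 9): truth gives 0; bid 9 gives 6 > 0. Violating.
Others bid (5, 5, 15): truth gives 0; no alternative beats it.
Others bid (5, 9, 5): truth gives 0; no alternative beats it.
(Checking all 27 profiles: 2 have a profitable deviation, 25 do not.)

2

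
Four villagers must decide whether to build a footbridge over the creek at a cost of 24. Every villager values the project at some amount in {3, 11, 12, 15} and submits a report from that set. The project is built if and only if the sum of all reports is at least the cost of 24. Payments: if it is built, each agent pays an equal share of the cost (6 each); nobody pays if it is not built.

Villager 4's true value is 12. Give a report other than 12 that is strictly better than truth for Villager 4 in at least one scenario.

Suppose Villager 1 reports 3, Villager 2 reports 3 and Villager 3 reports 3.
Report 12: project not built, utility 0.
Report 15: project built, pays 6, utility 12 - 6 = 6.
So reporting 15 beats truth here (6 > 0).

15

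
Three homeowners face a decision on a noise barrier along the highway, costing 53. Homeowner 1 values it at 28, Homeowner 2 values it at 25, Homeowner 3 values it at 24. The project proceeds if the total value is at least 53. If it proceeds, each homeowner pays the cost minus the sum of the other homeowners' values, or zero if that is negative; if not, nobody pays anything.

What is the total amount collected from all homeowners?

Total value 77 ≥ cost 53, so it is built.
Homeowner 1: others sum to 49; max(0, 53 - 49) = 4.
Homeowner 2: others sum to 52; max(0, 53 - 52) = 1.
Homeowner 3: others sum to 53; max(0, 53 - 53) = 0.
Total collected = 4 + 1 + 0 = 5.

5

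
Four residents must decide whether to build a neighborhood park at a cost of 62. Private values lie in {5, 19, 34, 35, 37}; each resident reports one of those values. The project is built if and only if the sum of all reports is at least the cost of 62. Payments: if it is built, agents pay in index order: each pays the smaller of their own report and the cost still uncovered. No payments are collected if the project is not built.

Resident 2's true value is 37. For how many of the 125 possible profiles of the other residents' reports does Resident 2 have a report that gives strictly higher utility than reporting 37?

124

Others report (5, 5, 19): truth gives 0; report 34 gives 3 > 0. Violating.
Others report (5, 5, 34): truth gives 0; report 19 gives 18 > 0. Violating.
Others report (5, 5, 35): truth gives 0; report 19 gives 18 > 0. Violating.
Others report (5, 5, 37): truth gives 0; report 19 gives 18 > 0. Violating.
Others report (5, 5, 5): truth gives 0; no alternative beats it.
(Checking all 125 profiles: 124 have a profitable deviation, 1 does not.)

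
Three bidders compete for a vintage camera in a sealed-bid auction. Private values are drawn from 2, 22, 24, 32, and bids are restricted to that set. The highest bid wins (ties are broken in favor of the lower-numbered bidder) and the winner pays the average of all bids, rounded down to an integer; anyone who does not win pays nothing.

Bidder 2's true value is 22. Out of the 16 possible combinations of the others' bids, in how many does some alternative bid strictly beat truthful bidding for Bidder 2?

Others bid (2, 24): truth gives 0; bid 24 gives 6 > 0. Violating.
Others bid (22, 2): truth gives 0; bid 24 gives 6 > 0. Violating.
Others bid (24, 2): truth gives 0; bid 32 gives 3 > 0. Violating.
Others bid (2, 2): truth gives 14; no alternative beats it.
Others bid (2, 22): truth gives 7; no alternative beats it.
(Checking all 16 profiles: 3 have a profitable deviation, 13 do not.)

3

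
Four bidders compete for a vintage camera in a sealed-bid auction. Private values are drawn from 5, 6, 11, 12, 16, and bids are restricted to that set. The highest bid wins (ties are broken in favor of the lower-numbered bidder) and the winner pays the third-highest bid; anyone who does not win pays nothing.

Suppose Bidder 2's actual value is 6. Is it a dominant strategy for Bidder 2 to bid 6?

No

Consider the case where Bidder 1 bids 5, Bidder 3 bids 5 and Bidder 4 bids 11.
Truthful bid 6: loses, pays 0, utility 0.
Bid 11 instead: wins, pays 5, utility 6 - 5 = 1.
Since 1 > 0, bidding 11 is strictly better here, so truthful bidding is not dominant.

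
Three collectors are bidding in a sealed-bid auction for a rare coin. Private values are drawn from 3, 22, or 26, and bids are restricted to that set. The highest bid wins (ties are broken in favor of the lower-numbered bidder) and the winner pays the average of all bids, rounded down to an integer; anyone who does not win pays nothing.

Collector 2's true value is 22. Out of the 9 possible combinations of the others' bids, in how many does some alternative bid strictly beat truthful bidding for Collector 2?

Others bid (3, 26): truth gives 0; bid 26 gives 4 > 0. Violating.
Others bid (22, 3): truth gives 0; bid 26 gives 5 > 0. Violating.
Others bid (3, 3): truth gives 13; no alternative beats it.
Others bid (3, 22): truth gives 7; no alternative beats it.
(Checking all 9 profiles: 2 have a profitable deviation, 7 do not.)

2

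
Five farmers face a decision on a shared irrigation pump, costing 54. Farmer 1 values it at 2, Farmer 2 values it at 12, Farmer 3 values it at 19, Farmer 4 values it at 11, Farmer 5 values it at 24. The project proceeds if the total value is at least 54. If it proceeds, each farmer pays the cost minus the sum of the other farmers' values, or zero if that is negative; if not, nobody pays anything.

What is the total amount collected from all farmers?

15

Total value 68 ≥ cost 54, so it is built.
Farmer 1: others sum to 66; max(0, 54 - 66) = 0.
Farmer 2: others sum to 56; max(0, 54 - 56) = 0.
Farmer 3: others sum to 49; max(0, 54 - 49) = 5.
Farmer 4: others sum to 57; max(0, 54 - 57) = 0.
Farmer 5: others sum to 44; max(0, 54 - 44) = 10.
Total collected = 0 + 0 + 5 + 0 + 10 = 15.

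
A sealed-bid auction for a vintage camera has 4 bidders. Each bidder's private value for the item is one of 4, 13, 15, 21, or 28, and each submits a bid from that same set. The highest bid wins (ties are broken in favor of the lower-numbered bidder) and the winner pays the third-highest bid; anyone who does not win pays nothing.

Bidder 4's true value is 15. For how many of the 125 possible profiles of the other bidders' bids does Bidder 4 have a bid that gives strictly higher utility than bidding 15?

24

Others bid (4, 4, 15): truth gives 0; bid 21 gives 11 > 0. Violating.
Others bid (4, 4, 21): truth gives 0; bid 28 gives 11 > 0. Violating.
Others bid (4, 13, 15): truth gives 0; bid 21 gives 2 > 0. Violating.
Others bid (4, 13, 21): truth gives 0; bid 28 gives 2 > 0. Violating.
Others bid (4, 4, 4): truth gives 11; no alternative beats it.
Others bid (4, 4, 13): truth gives 11; no alternative beats it.
(Checking all 125 profiles: 24 have a profitable deviation, 101 do not.)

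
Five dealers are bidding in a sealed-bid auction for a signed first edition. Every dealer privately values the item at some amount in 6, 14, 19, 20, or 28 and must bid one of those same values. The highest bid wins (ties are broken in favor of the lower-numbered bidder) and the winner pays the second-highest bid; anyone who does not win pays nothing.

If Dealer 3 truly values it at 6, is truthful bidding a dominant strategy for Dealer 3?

Check each profile of the others' bids and compare truth against every alternative bid.
Others bid (6, 6, 6, 14): truth gives 0, best alternative gives -8.
Others bid (6, 6, 14, 6): truth gives 0, best alternative gives -8.
Others bid (6, 6, 14, 14): truth gives 0, best alternative gives -8.
Others bid (6, 6, 6, 6): truth gives 0, best alternative gives 0.
Others bid (6, 6, 6, 19): truth gives 0, best alternative gives 0.
Others bid (6, 6, 6, 20): truth gives 0, best alternative gives 0.
(Remaining 619 profiles checked similarly; truth is weakly best in each.)
In every case the truthful bid is at least as good as any alternative, so it is a dominant strategy.

Yes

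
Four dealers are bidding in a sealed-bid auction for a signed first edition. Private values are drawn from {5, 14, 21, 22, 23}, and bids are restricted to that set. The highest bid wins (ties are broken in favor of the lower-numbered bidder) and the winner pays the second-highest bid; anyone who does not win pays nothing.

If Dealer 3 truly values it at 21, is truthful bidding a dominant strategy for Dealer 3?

Yes

Check each profile of the others' bids and compare truth against every alternative bid.
Others bid (5, 5, 5): truth gives 16, best alternative gives 16.
Others bid (5, 5, 14): truth gives 7, best alternative gives 7.
Others bid (5, 14, 5): truth gives 7, best alternative gives 7.
Others bid (5, 14, 14): truth gives 7, best alternative gives 7.
Others bid (14, 5, 5): truth gives 7, best alternative gives 7.
Others bid (14, 5, 14): truth gives 7, best alternative gives 7.
(Remaining 119 profiles checked similarly; truth is weakly best in each.)
In every case the truthful bid is at least as good as any alternative, so it is a dominant strategy.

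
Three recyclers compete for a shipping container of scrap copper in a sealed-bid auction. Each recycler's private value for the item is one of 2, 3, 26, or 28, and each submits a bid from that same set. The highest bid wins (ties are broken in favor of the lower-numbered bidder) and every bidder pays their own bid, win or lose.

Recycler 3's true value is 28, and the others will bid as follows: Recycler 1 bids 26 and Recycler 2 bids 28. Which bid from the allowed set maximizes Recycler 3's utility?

2

Bid 2: loses but pays 2, utility -2.
Bid 3: loses but pays 3, utility -3.
Bid 26: loses but pays 26, utility -26.
Bid 28: loses but pays 28, utility -28.
The best choice is 2 with utility -2.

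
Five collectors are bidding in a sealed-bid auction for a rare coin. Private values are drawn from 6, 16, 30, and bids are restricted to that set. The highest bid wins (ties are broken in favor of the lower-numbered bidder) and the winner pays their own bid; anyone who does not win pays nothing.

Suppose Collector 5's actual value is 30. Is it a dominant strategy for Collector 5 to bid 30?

No

Consider the case where Collector 1 bids 6, Collector 2 bids 6, Collector 3 bids 6 and Collector 4 bids 6.
Truthful bid 30: wins, pays 30, utility 30 - 30 = 0.
Bid 16 instead: wins, pays 16, utility 30 - 16 = 14.
Since 14 > 0, bidding 16 is strictly better here, so truthful bidding is not dominant.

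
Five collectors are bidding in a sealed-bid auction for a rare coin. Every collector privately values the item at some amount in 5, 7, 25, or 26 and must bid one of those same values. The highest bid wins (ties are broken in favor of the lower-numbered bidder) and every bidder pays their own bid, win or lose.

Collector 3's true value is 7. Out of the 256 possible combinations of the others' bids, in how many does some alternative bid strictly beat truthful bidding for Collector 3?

252

Others bid (5, 5, 5, 25): truth gives -7; bid 5 gives -5 > -7. Violating.
Others bid (5, 5, 5, 26): truth gives -7; bid 5 gives -5 > -7. Violating.
Others bid (5, 5, 7, 25): truth gives -7; bid 5 gives -5 > -7. Violating.
Others bid (5, 5, 7, 26): truth gives -7; bid 5 gives -5 > -7. Violating.
Others bid (5, 5, 5, 5): truth gives 0; no alternative beats it.
Others bid (5, 5, 5, 7): truth gives 0; no alternative beats it.
(Checking all 256 profiles: 252 have a profitable deviation, 4 do not.)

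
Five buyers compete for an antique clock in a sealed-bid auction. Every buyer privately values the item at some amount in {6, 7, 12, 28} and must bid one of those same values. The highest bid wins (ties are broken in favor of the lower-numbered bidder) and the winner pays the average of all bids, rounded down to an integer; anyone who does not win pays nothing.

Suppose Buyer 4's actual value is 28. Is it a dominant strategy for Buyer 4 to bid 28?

No

Consider the case where Buyer 1 bids 6, Buyer 2 bids 6, Buyer 3 bids 6 and Buyer 5 bids 6.
Truthful bid 28: wins, pays 10, utility 28 - 10 = 18.
Bid 7 instead: wins, pays 6, utility 28 - 6 = 22.
Since 22 > 18, bidding 7 is strictly better here, so truthful bidding is not dominant.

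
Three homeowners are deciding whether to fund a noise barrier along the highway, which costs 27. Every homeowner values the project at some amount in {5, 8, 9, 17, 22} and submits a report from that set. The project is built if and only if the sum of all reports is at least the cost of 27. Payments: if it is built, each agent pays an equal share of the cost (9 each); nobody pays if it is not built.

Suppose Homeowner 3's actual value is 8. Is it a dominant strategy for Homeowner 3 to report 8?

Check each profile of the others' reports and compare truth against every alternative report.
Others report (5, 17): truth gives -1, best alternative gives -1.
Others report (5, 22): truth gives -1, best alternative gives -1.
Others report (8, 17): truth gives -1, best alternative gives -1.
Others report (8, 22): truth gives -1, best alternative gives -1.
Others report (9, 17): truth gives -1, best alternative gives -1.
Others report (9, 22): truth gives -1, best alternative gives -1.
(Remaining 19 profiles checked similarly; truth is weakly best in each.)
In every case the truthful report is at least as good as any alternative, so it is a dominant strategy.

Yes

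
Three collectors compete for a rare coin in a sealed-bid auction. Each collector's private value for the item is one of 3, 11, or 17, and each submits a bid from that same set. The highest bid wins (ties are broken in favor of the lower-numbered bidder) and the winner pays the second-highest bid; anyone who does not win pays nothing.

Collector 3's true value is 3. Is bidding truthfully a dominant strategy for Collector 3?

Check each profile of the others' bids and compare truth against every alternative bid.
Others bid (3, 3): truth gives 0, best alternative gives 0.
Others bid (3, 11): truth gives 0, best alternative gives 0.
Others bid (3, 17): truth gives 0, best alternative gives 0.
Others bid (11, 3): truth gives 0, best alternative gives 0.
Others bid (11, 11): truth gives 0, best alternative gives 0.
Others bid (11, 17): truth gives 0, best alternative gives 0.
(Remaining 3 profiles checked similarly; truth is weakly best in each.)
In every case the truthful bid is at least as good as any alternative, so it is a dominant strategy.

Yes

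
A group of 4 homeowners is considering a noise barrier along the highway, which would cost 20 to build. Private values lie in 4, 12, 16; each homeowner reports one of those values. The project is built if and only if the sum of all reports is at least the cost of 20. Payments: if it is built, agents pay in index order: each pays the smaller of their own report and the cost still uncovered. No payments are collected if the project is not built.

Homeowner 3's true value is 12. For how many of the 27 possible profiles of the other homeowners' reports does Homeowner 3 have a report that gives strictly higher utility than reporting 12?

2

Others report (4, 4, 12): truth gives 0; report 4 gives 8 > 0. Violating.
Others report (4, 4, 16): truth gives 0; report 4 gives 8 > 0. Violating.
Others report (4, 4, 4): truth gives 0; no alternative beats it.
Others report (4, 12, 4): truth gives 8; no alternative beats it.
(Checking all 27 profiles: 2 have a profitable deviation, 25 do not.)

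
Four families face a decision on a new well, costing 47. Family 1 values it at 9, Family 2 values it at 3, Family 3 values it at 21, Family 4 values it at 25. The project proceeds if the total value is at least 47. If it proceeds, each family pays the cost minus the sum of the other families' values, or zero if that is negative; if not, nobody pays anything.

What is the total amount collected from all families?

24

Total value 58 ≥ cost 47, so it is built.
Family 1: others sum to 49; max(0, 47 - 49) = 0.
Family 2: others sum to 55; max(0, 47 - 55) = 0.
Family 3: others sum to 37; max(0, 47 - 37) = 10.
Family 4: others sum to 33; max(0, 47 - 33) = 14.
Total collected = 0 + 0 + 10 + 14 = 24.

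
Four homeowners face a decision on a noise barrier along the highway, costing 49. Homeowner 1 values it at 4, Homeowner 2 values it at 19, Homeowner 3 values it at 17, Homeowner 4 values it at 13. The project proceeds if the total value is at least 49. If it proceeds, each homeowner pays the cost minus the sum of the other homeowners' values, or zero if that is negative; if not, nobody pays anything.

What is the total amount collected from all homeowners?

Total value 53 ≥ cost 49, so it is built.
Homeowner 1: others sum to 49; max(0, 49 - 49) = 0.
Homeowner 2: others sum to 34; max(0, 49 - 34) = 15.
Homeowner 3: others sum to 36; max(0, 49 - 36) = 13.
Homeowner 4: others sum to 40; max(0, 49 - 40) = 9.
Total collected = 0 + 15 + 13 + 9 = 37.

37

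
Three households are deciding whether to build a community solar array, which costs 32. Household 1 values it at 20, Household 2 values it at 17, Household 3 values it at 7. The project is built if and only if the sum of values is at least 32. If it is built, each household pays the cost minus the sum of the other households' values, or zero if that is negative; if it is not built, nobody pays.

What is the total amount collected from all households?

Total value 44 ≥ cost 32, so it is built.
Household 1: others sum to 24; max(0, 32 - 24) = 8.
Household 2: others sum to 27; max(0, 32 - 27) = 5.
Household 3: others sum to 37; max(0, 32 - 37) = 0.
Total collected = 8 + 5 + 0 = 13.

13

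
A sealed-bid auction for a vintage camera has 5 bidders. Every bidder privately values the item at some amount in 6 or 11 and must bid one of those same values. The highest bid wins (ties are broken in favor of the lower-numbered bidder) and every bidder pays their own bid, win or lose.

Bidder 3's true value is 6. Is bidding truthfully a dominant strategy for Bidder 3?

Consider the case where Bidder 1 bids 6, Bidder 2 bids 6, Bidder 4 bids 6 and Bidder 5 bids 6.
Truthful bid 6: loses but pays 6, utility -6.
Bid 11 instead: wins, pays 11, utility 6 - 11 = -5.
Since -5 > -6, bidding 11 is strictly better here, so truthful bidding is not dominant.

No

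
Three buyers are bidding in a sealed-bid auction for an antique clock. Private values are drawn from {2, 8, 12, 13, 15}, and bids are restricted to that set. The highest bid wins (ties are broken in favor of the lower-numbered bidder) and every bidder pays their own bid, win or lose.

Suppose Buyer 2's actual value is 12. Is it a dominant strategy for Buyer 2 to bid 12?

Consider the case where Buyer 1 bids 2 and Buyer 3 bids 2.
Truthful bid 12: wins, pays 12, utility 12 - 12 = 0.
Bid 8 instead: wins, pays 8, utility 12 - 8 = 4.
Since 4 > 0, bidding 8 is strictly better here, so truthful bidding is not dominant.

No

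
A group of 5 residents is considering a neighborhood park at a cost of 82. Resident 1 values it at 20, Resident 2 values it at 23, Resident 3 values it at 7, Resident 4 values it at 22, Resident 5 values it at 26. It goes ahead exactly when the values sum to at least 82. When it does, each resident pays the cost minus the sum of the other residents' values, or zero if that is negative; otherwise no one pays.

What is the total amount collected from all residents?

27

Total value 98 ≥ cost 82, so it is built.
Resident 1: others sum to 78; max(0, 82 - 78) = 4.
Resident 2: others sum to 75; max(0, 82 - 75) = 7.
Resident 3: others sum to 91; max(0, 82 - 91) = 0.
Resident 4: others sum to 76; max(0, 82 - 76) = 6.
Resident 5: others sum to 72; max(0, 82 - 72) = 10.
Total collected = 4 + 7 + 0 + 6 + 10 = 27.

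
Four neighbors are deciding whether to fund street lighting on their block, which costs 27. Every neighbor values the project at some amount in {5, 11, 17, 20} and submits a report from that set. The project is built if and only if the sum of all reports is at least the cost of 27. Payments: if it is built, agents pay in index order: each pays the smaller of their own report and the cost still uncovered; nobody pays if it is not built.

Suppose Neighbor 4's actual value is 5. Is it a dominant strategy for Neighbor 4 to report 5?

Check each profile of the others' reports and compare truth against every alternative report.
Others report (5, 5, 11): truth gives 0, best alternative gives -1.
Others report (5, 11, 5): truth gives 0, best alternative gives -1.
Others report (11, 5, 5): truth gives 0, best alternative gives -1.
Others report (5, 5, 17): truth gives 5, best alternative gives 5.
Others report (5, 5, 20): truth gives 5, best alternative gives 5.
Others report (5, 11, 11): truth gives 5, best alternative gives 5.
(Remaining 58 profiles checked similarly; truth is weakly best in each.)
In every case the truthful report is at least as good as any alternative, so it is a dominant strategy.

Yes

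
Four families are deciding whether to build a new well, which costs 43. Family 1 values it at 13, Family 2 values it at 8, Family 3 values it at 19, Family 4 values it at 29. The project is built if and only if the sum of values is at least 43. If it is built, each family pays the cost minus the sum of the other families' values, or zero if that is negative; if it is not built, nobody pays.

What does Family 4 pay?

Total value 69 ≥ cost 43, so the project is built.
The other families' values sum to 40.
Cost minus that sum is 43 - 40 = 3.

3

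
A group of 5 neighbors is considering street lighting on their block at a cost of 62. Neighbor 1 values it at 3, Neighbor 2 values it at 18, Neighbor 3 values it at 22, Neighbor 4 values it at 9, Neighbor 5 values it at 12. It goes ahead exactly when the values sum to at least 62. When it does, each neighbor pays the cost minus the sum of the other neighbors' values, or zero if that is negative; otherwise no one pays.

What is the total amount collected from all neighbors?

54

Total value 64 ≥ cost 62, so it is built.
Neighbor 1: others sum to 61; max(0, 62 - 61) = 1.
Neighbor 2: others sum to 46; max(0, 62 - 46) = 16.
Neighbor 3: others sum to 42; max(0, 62 - 42) = 20.
Neighbor 4: others sum to 55; max(0, 62 - 55) = 7.
Neighbor 5: others sum to 52; max(0, 62 - 52) = 10.
Total collected = 1 + 16 + 20 + 7 + 10 = 54.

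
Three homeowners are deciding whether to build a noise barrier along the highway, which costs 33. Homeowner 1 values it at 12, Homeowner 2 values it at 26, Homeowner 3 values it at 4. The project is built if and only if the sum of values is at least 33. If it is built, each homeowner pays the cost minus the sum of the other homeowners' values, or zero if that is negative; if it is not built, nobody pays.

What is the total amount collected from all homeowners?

20

Total value 42 ≥ cost 33, so it is built.
Homeowner 1: others sum to 30; max(0, 33 - 30) = 3.
Homeowner 2: others sum to 16; max(0, 33 - 16) = 17.
Homeowner 3: others sum to 38; max(0, 33 - 38) = 0.
Total collected = 3 + 17 + 0 = 20.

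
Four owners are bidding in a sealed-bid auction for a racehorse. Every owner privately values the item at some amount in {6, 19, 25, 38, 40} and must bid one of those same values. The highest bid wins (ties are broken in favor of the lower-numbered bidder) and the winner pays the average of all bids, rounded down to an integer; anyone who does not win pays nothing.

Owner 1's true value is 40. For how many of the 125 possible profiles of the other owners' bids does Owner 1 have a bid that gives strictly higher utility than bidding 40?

42

Others bid (6, 6, 6): truth gives 26; bid 6 gives 34 > 26. Violating.
Others bid (6, 6, 19): truth gives 23; bid 19 gives 28 > 23. Violating.
Others bid (6, 6, 25): truth gives 21; bid 25 gives 25 > 21. Violating.
Others bid (6, 19, 6): truth gives 23; bid 19 gives 28 > 23. Violating.
Others bid (6, 6, 38): truth gives 18; no alternative beats it.
Others bid (6, 6, 40): truth gives 17; no alternative beats it.
(Checking all 125 profiles: 42 have a profitable deviation, 83 do not.)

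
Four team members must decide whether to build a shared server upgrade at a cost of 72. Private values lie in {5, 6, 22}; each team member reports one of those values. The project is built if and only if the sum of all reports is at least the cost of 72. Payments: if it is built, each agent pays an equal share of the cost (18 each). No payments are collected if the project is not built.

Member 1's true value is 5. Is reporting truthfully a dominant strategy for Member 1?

Yes

Check each profile of the others' reports and compare truth against every alternative report.
Others report (22, 22, 22): truth gives 0, best alternative gives -13.
Others report (5, 5, 5): truth gives 0, best alternative gives 0.
Others report (5, 5, 6): truth gives 0, best alternative gives 0.
Others report (5, 5, 22): truth gives 0, best alternative gives 0.
Others report (5, 6, 5): truth gives 0, best alternative gives 0.
Others report (5, 6, 6): truth gives 0, best alternative gives 0.
(Remaining 21 profiles checked similarly; truth is weakly best in each.)
In every case the truthful report is at least as good as any alternative, so it is a dominant strategy.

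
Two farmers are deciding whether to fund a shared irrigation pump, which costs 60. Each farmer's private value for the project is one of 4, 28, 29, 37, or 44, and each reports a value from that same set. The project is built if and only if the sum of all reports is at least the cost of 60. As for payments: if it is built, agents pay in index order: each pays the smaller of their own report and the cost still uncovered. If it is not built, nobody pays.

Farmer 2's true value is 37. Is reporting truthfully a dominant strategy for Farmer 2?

Check each profile of the others' reports and compare truth against every alternative report.
Others report (44): truth gives 21, best alternative gives 21.
Others report (37): truth gives 14, best alternative gives 14.
Others report (29): truth gives 6, best alternative gives 6.
Others report (28): truth gives 5, best alternative gives 5.
Others report (4): truth gives 0, best alternative gives 0.
In every case the truthful report is at least as good as any alternative, so it is a dominant strategy.

Yes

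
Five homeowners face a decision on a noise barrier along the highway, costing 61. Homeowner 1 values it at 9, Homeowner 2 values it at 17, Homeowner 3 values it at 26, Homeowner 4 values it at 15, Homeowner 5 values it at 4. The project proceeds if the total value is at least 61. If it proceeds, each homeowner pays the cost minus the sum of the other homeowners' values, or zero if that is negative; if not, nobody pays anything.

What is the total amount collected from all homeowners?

28

Total value 71 ≥ cost 61, so it is built.
Homeowner 1: others sum to 62; max(0, 61 - 62) = 0.
Homeowner 2: others sum to 54; max(0, 61 - 54) = 7.
Homeowner 3: others sum to 45; max(0, 61 - 45) = 16.
Homeowner 4: others sum to 56; max(0, 61 - 56) = 5.
Homeowner 5: others sum to 67; max(0, 61 - 67) = 0.
Total collected = 0 + 7 + 16 + 5 + 0 = 28.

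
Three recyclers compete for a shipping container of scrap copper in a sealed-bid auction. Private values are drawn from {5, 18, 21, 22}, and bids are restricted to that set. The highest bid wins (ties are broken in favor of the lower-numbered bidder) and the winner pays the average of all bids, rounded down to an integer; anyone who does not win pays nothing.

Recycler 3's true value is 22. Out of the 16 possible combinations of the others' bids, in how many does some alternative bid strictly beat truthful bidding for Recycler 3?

3

Others bid (5, 5): truth gives 12; bid 18 gives 13 > 12. Violating.
Others bid (5, 18): truth gives 7; bid 21 gives 8 > 7. Violating.
Others bid (18, 5): truth gives 7; bid 21 gives 8 > 7. Violating.
Others bid (5, 21): truth gives 6; no alternative beats it.
Others bid (5, 22): truth gives 0; no alternative beats it.
(Checking all 16 profiles: 3 have a profitable deviation, 13 do not.)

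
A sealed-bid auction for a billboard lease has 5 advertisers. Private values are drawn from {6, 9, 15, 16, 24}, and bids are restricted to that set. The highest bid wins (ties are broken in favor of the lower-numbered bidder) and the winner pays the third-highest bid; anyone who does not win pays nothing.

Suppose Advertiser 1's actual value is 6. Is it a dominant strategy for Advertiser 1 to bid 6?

Check each profile of the others' bids and compare truth against every alternative bid.
Others bid (6, 6, 9, 9): truth gives 0, best alternative gives -3.
Others bid (6, 9, 6, 9): truth gives 0, best alternative gives -3.
Others bid (6, 9, 9, 6): truth gives 0, best alternative gives -3.
Others bid (6, 9, 9, 9): truth gives 0, best alternative gives -3.
Others bid (9, 6, 6, 9): truth gives 0, best alternative gives -3.
Others bid (9, 6, 9, 6): truth gives 0, best alternative gives -3.
(Remaining 619 profiles checked similarly; truth is weakly best in each.)
In every case the truthful bid is at least as good as any alternative, so it is a dominant strategy.

Yes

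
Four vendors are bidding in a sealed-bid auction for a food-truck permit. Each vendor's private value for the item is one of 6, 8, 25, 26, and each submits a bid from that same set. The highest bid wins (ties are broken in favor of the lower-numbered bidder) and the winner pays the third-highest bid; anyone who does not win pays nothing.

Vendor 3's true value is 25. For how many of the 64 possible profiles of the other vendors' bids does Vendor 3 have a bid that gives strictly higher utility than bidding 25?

Others bid (6, 6, 26): truth gives 0; bid 26 gives 19 > 0. Violating.
Others bid (6, 8, 26): truth gives 0; bid 26 gives 17 > 0. Violating.
Others bid (6, 25, 6): truth gives 0; bid 26 gives 19 > 0. Violating.
Others bid (6, 25, 8): truth gives 0; bid 26 gives 17 > 0. Violating.
Others bid (6, 6, 6): truth gives 19; no alternative beats it.
Others bid (6, 6, 8): truth gives 19; no alternative beats it.
(Checking all 64 profiles: 12 have a profitable deviation, 52 do not.)

12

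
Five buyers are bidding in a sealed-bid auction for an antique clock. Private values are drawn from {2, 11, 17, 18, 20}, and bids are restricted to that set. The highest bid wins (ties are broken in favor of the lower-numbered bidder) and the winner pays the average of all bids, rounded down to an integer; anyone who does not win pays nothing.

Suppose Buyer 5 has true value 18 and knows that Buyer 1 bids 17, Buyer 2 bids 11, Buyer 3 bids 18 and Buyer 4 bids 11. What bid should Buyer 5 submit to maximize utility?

20

Bid 2: loses, pays 0, utility 0.
Bid 11: loses, pays 0, utility 0.
Bid 17: loses, pays 0, utility 0.
Bid 18: loses, pays 0, utility 0.
Bid 20: wins, pays 15, utility 18 - 15 = 3.
The best choice is 20 with utility 3.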